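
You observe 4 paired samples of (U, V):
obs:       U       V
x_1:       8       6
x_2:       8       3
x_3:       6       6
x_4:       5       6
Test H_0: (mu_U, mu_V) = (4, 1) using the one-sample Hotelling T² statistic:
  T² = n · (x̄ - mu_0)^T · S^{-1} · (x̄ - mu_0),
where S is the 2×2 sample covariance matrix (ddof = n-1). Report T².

Step 1 — sample mean vector:
  mean(U) = (8 + 8 + 6 + 5) / 4 = 27/4 = 6.75
  mean(V) = (6 + 3 + 6 + 6) / 4 = 21/4 = 5.25
  x̄ = (6.75, 5.25),  deviation x̄ - mu_0 = (6.75, 5.25) - (4, 1) = (2.75, 4.25).

Step 2 — sample covariance matrix, S[i,j] = (1/(n-1)) · Σ_k (x_{k,i} - mean_i) · (x_{k,j} - mean_j), divisor n-1 = 3:
  S[U,U] = ((1.25)·(1.25) + (1.25)·(1.25) + (-0.75)·(-0.75) + (-1.75)·(-1.75)) / 3 = 6.75/3 = 2.25
  S[U,V] = ((1.25)·(0.75) + (1.25)·(-2.25) + (-0.75)·(0.75) + (-1.75)·(0.75)) / 3 = -3.75/3 = -1.25
  S[V,V] = ((0.75)·(0.75) + (-2.25)·(-2.25) + (0.75)·(0.75) + (0.75)·(0.75)) / 3 = 6.75/3 = 2.25
  S = [[2.25, -1.25],
 [-1.25, 2.25]].

Step 3 — invert S. det(S) = 2.25·2.25 - (-1.25)² = 3.5.
  S^{-1} = (1/det) · [[d, -b], [-b, a]] = [[0.6429, 0.3571],
 [0.3571, 0.6429]].

Step 4 — quadratic form (x̄ - mu_0)^T · S^{-1} · (x̄ - mu_0):
  S^{-1} · (x̄ - mu_0) = (3.2857, 3.7143),
  (x̄ - mu_0)^T · [...] = (2.75)·(3.2857) + (4.25)·(3.7143) = 24.8214.

Step 5 — scale by n: T² = 4 · 24.8214 = 99.2857.

T² ≈ 99.2857


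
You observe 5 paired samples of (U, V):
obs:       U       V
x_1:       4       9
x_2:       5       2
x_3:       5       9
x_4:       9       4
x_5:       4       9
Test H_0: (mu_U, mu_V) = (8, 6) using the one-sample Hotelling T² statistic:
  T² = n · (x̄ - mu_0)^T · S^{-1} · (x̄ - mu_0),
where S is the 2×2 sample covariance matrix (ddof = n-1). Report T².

Step 1 — sample mean vector:
  mean(U) = (4 + 5 + 5 + 9 + 4) / 5 = 27/5 = 5.4
  mean(V) = (9 + 2 + 9 + 4 + 9) / 5 = 33/5 = 6.6
  x̄ = (5.4, 6.6),  deviation x̄ - mu_0 = (5.4, 6.6) - (8, 6) = (-2.6, 0.6).

Step 2 — sample covariance matrix, S[i,j] = (1/(n-1)) · Σ_k (x_{k,i} - mean_i) · (x_{k,j} - mean_j), divisor n-1 = 4:
  S[U,U] = ((-1.4)·(-1.4) + (-0.4)·(-0.4) + (-0.4)·(-0.4) + (3.6)·(3.6) + (-1.4)·(-1.4)) / 4 = 17.2/4 = 4.3
  S[U,V] = ((-1.4)·(2.4) + (-0.4)·(-4.6) + (-0.4)·(2.4) + (3.6)·(-2.6) + (-1.4)·(2.4)) / 4 = -15.2/4 = -3.8
  S[V,V] = ((2.4)·(2.4) + (-4.6)·(-4.6) + (2.4)·(2.4) + (-2.6)·(-2.6) + (2.4)·(2.4)) / 4 = 45.2/4 = 11.3
  S = [[4.3, -3.8],
 [-3.8, 11.3]].

Step 3 — invert S. det(S) = 4.3·11.3 - (-3.8)² = 34.15.
  S^{-1} = (1/det) · [[d, -b], [-b, a]] = [[0.3309, 0.1113],
 [0.1113, 0.1259]].

Step 4 — quadratic form (x̄ - mu_0)^T · S^{-1} · (x̄ - mu_0):
  S^{-1} · (x̄ - mu_0) = (-0.7936, -0.2138),
  (x̄ - mu_0)^T · [...] = (-2.6)·(-0.7936) + (0.6)·(-0.2138) = 1.935.

Step 5 — scale by n: T² = 5 · 1.935 = 9.675.

T² ≈ 9.675


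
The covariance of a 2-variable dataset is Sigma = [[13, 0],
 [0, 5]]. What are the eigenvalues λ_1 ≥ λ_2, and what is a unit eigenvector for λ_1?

Step 1 — characteristic polynomial of 2×2 Sigma:
  det(Sigma - λI) = λ² - trace · λ + det = 0.
  trace = 13 + 5 = 18, det = 13·5 - (0)² = 65.
Step 2 — discriminant:
  Δ = trace² - 4·det = 324 - 260 = 64.
Step 3 — eigenvalues:
  λ = (trace ± √Δ)/2 = (18 ± 8)/2,
  λ_1 = 13,  λ_2 = 5.

Step 4 — unit eigenvector for λ_1: Sigma is diagonal, so its eigenvectors are the coordinate axes. λ_1 = 13 is the diagonal entry on the first coordinate axis, hence
  v_1 = (1, 0) (||v_1|| = 1).

λ_1 = 13,  λ_2 = 5;  v_1 ≈ (1, 0)


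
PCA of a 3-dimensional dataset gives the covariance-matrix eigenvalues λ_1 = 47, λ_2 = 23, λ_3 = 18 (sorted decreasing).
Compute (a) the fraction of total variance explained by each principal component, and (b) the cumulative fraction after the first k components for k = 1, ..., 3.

Step 1 — total variance = trace(Sigma) = Σ λ_i = 47 + 23 + 18 = 88.

Step 2 — fraction explained by component i = λ_i / Σ λ:
  PC1: 47/88 = 0.5341
  PC2: 23/88 = 0.2614
  PC3: 18/88 = 0.2045

Step 3 — cumulative fraction after k components = (λ_1 + ... + λ_k) / Σ λ:
  k = 1: 47/88 = 0.5341
  k = 2: (47 + 23)/88 = 70/88 = 0.7955
  k = 3: (47 + 23 + 18)/88 = 88/88 = 1

Summary (fraction, with percent):

explained: PC1 0.5341 (53.41%), PC2 0.2614 (26.14%), PC3 0.2045 (20.45%);  cumulative: 0.5341, 0.7955, 1


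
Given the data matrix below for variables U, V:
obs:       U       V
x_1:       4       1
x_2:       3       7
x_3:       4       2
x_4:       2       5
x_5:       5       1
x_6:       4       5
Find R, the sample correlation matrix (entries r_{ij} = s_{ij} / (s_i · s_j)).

Step 1 — column means:
  mean(U) = (4 + 3 + 4 + 2 + 5 + 4) / 6 = 22/6 = 3.6667
  mean(V) = (1 + 7 + 2 + 5 + 1 + 5) / 6 = 21/6 = 3.5

Step 2 — sample variances and covariances s[i,j] = (1/(n-1)) · Σ_k (x_{k,i} - mean_i) · (x_{k,j} - mean_j), with n-1 = 5:
  s[U,U] = ((0.3333)·(0.3333) + (-0.6667)·(-0.6667) + (0.3333)·(0.3333) + (-1.6667)·(-1.6667) + (1.3333)·(1.3333) + (0.3333)·(0.3333)) / 5 = 5.3333/5 = 1.0667
  s[U,V] = ((0.3333)·(-2.5) + (-0.6667)·(3.5) + (0.3333)·(-1.5) + (-1.6667)·(1.5) + (1.3333)·(-2.5) + (0.3333)·(1.5)) / 5 = -9/5 = -1.8
  s[V,V] = ((-2.5)·(-2.5) + (3.5)·(3.5) + (-1.5)·(-1.5) + (1.5)·(1.5) + (-2.5)·(-2.5) + (1.5)·(1.5)) / 5 = 31.5/5 = 6.3
  Sample standard deviations s_i = √(s[i,i]):
  s(U) = √(1.0667) = 1.0328
  s(V) = √(6.3) = 2.51

Step 3 — r_{ij} = s_{ij} / (s_i · s_j):
  r[U,U] = 1 (diagonal).
  r[U,V] = -1.8 / (1.0328 · 2.51) = -1.8 / 2.5923 = -0.6944
  r[V,V] = 1 (diagonal).

R is symmetric with unit diagonal. Assembling:

R = [[1, -0.6944],
 [-0.6944, 1]]


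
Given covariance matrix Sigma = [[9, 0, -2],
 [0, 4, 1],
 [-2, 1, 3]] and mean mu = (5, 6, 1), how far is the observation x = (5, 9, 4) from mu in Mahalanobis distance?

Step 1 — centre the observation: (x - mu) = (0, 3, 3).

Step 2 — invert Sigma (cofactor / det for 3×3, or solve directly):
  Sigma^{-1} = [[0.1325, -0.0241, 0.0964],
 [-0.0241, 0.2771, -0.1084],
 [0.0964, -0.1084, 0.4337]].

Step 3 — form the quadratic (x - mu)^T · Sigma^{-1} · (x - mu):
  Sigma^{-1} · (x - mu) = (0.2169, 0.506, 0.9759).
  (x - mu)^T · [Sigma^{-1} · (x - mu)] = (0)·(0.2169) + (3)·(0.506) + (3)·(0.9759) = 4.4458.

Step 4 — take square root: d = √(4.4458) ≈ 2.1085.

d(x, mu) = √(4.4458) ≈ 2.1085


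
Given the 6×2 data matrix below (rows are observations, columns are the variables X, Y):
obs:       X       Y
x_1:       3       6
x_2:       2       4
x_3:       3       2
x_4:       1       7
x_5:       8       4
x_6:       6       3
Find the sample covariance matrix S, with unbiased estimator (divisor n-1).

Step 1 — column means:
  mean(X) = (3 + 2 + 3 + 1 + 8 + 6) / 6 = 23/6 = 3.8333
  mean(Y) = (6 + 4 + 2 + 7 + 4 + 3) / 6 = 26/6 = 4.3333

Step 2 — sample covariance S[i,j] = (1/(n-1)) · Σ_k (x_{k,i} - mean_i) · (x_{k,j} - mean_j), with n-1 = 5.
  S[X,X] = ((-0.8333)·(-0.8333) + (-1.8333)·(-1.8333) + (-0.8333)·(-0.8333) + (-2.8333)·(-2.8333) + (4.1667)·(4.1667) + (2.1667)·(2.1667)) / 5 = 34.8333/5 = 6.9667
  S[X,Y] = ((-0.8333)·(1.6667) + (-1.8333)·(-0.3333) + (-0.8333)·(-2.3333) + (-2.8333)·(2.6667) + (4.1667)·(-0.3333) + (2.1667)·(-1.3333)) / 5 = -10.6667/5 = -2.1333
  S[Y,Y] = ((1.6667)·(1.6667) + (-0.3333)·(-0.3333) + (-2.3333)·(-2.3333) + (2.6667)·(2.6667) + (-0.3333)·(-0.3333) + (-1.3333)·(-1.3333)) / 5 = 17.3333/5 = 3.4667

S is symmetric (S[j,i] = S[i,j]). Assembling:

S = [[6.9667, -2.1333],
 [-2.1333, 3.4667]]


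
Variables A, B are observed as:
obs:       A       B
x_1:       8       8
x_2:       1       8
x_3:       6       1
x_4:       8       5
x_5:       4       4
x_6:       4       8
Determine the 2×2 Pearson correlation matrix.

Step 1 — column means:
  mean(A) = (8 + 1 + 6 + 8 + 4 + 4) / 6 = 31/6 = 5.1667
  mean(B) = (8 + 8 + 1 + 5 + 4 + 8) / 6 = 34/6 = 5.6667

Step 2 — sample variances and covariances s[i,j] = (1/(n-1)) · Σ_k (x_{k,i} - mean_i) · (x_{k,j} - mean_j), with n-1 = 5:
  s[A,A] = ((2.8333)·(2.8333) + (-4.1667)·(-4.1667) + (0.8333)·(0.8333) + (2.8333)·(2.8333) + (-1.1667)·(-1.1667) + (-1.1667)·(-1.1667)) / 5 = 36.8333/5 = 7.3667
  s[A,B] = ((2.8333)·(2.3333) + (-4.1667)·(2.3333) + (0.8333)·(-4.6667) + (2.8333)·(-0.6667) + (-1.1667)·(-1.6667) + (-1.1667)·(2.3333)) / 5 = -9.6667/5 = -1.9333
  s[B,B] = ((2.3333)·(2.3333) + (2.3333)·(2.3333) + (-4.6667)·(-4.6667) + (-0.6667)·(-0.6667) + (-1.6667)·(-1.6667) + (2.3333)·(2.3333)) / 5 = 41.3333/5 = 8.2667
  Sample standard deviations s_i = √(s[i,i]):
  s(A) = √(7.3667) = 2.7142
  s(B) = √(8.2667) = 2.8752

Step 3 — r_{ij} = s_{ij} / (s_i · s_j):
  r[A,A] = 1 (diagonal).
  r[A,B] = -1.9333 / (2.7142 · 2.8752) = -1.9333 / 7.8037 = -0.2477
  r[B,B] = 1 (diagonal).

R is symmetric with unit diagonal. Assembling:

R = [[1, -0.2477],
 [-0.2477, 1]]


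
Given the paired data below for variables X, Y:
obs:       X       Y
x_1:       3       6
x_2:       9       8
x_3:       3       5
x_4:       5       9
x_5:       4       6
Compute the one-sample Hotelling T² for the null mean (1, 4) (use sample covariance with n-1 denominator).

Step 1 — sample mean vector:
  mean(X) = (3 + 9 + 3 + 5 + 4) / 5 = 24/5 = 4.8
  mean(Y) = (6 + 8 + 5 + 9 + 6) / 5 = 34/5 = 6.8
  x̄ = (4.8, 6.8),  deviation x̄ - mu_0 = (4.8, 6.8) - (1, 4) = (3.8, 2.8).

Step 2 — sample covariance matrix, S[i,j] = (1/(n-1)) · Σ_k (x_{k,i} - mean_i) · (x_{k,j} - mean_j), divisor n-1 = 4:
  S[X,X] = ((-1.8)·(-1.8) + (4.2)·(4.2) + (-1.8)·(-1.8) + (0.2)·(0.2) + (-0.8)·(-0.8)) / 4 = 24.8/4 = 6.2
  S[X,Y] = ((-1.8)·(-0.8) + (4.2)·(1.2) + (-1.8)·(-1.8) + (0.2)·(2.2) + (-0.8)·(-0.8)) / 4 = 10.8/4 = 2.7
  S[Y,Y] = ((-0.8)·(-0.8) + (1.2)·(1.2) + (-1.8)·(-1.8) + (2.2)·(2.2) + (-0.8)·(-0.8)) / 4 = 10.8/4 = 2.7
  S = [[6.2, 2.7],
 [2.7, 2.7]].

Step 3 — invert S. det(S) = 6.2·2.7 - (2.7)² = 9.45.
  S^{-1} = (1/det) · [[d, -b], [-b, a]] = [[0.2857, -0.2857],
 [-0.2857, 0.6561]].

Step 4 — quadratic form (x̄ - mu_0)^T · S^{-1} · (x̄ - mu_0):
  S^{-1} · (x̄ - mu_0) = (0.2857, 0.7513),
  (x̄ - mu_0)^T · [...] = (3.8)·(0.2857) + (2.8)·(0.7513) = 3.1894.

Step 5 — scale by n: T² = 5 · 3.1894 = 15.9471.

T² ≈ 15.9471


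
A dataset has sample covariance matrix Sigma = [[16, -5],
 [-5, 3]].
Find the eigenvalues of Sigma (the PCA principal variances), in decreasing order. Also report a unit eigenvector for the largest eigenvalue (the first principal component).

Step 1 — characteristic polynomial of 2×2 Sigma:
  det(Sigma - λI) = λ² - trace · λ + det = 0.
  trace = 16 + 3 = 19, det = 16·3 - (-5)² = 23.
Step 2 — discriminant:
  Δ = trace² - 4·det = 361 - 92 = 269.
Step 3 — eigenvalues:
  λ = (trace ± √Δ)/2 = (19 ± 16.4012)/2,
  λ_1 = 17.7006,  λ_2 = 1.2994.

Step 4 — unit eigenvector for λ_1: solve (Sigma - λ_1 I)v = 0. First row:
  (16 - 17.7006)·v_x + (-5)·v_y = 0, i.e. (-1.7006)·v_x + (-5)·v_y = 0,
  so v ∝ (b, λ_1 - a) = (-5, 1.7006); multiply by -1 so the first entry is positive: u = (5, -1.7006).
  ||u|| = √((5)² + (-1.7006)²) = √(27.8921) ≈ 5.2813,
  v_1 = u/||u|| ≈ (0.9467, -0.322) (||v_1|| = 1).

λ_1 = 17.7006,  λ_2 = 1.2994;  v_1 ≈ (0.9467, -0.322)


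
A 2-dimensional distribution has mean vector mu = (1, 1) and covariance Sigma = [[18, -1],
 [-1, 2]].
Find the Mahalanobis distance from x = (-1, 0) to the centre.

Step 1 — centre the observation: (x - mu) = (-2, -1).

Step 2 — invert Sigma. det(Sigma) = 18·2 - (-1)² = 35.
  Sigma^{-1} = (1/det) · [[d, -b], [-b, a]] = [[0.0571, 0.0286],
 [0.0286, 0.5143]].

Step 3 — form the quadratic (x - mu)^T · Sigma^{-1} · (x - mu):
  Sigma^{-1} · (x - mu) = (-0.1429, -0.5714).
  (x - mu)^T · [Sigma^{-1} · (x - mu)] = (-2)·(-0.1429) + (-1)·(-0.5714) = 0.8571.

Step 4 — take square root: d = √(0.8571) ≈ 0.9258.

d(x, mu) = √(0.8571) ≈ 0.9258


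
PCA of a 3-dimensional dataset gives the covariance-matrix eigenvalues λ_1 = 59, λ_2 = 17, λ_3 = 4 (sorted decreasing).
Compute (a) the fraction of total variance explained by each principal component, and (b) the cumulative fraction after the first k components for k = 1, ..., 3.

Step 1 — total variance = trace(Sigma) = Σ λ_i = 59 + 17 + 4 = 80.

Step 2 — fraction explained by component i = λ_i / Σ λ:
  PC1: 59/80 = 0.7375
  PC2: 17/80 = 0.2125
  PC3: 4/80 = 0.05

Step 3 — cumulative fraction after k components = (λ_1 + ... + λ_k) / Σ λ:
  k = 1: 59/80 = 0.7375
  k = 2: (59 + 17)/80 = 76/80 = 0.95
  k = 3: (59 + 17 + 4)/80 = 80/80 = 1

Summary (fraction, with percent):

explained: PC1 0.7375 (73.75%), PC2 0.2125 (21.25%), PC3 0.05 (5%);  cumulative: 0.7375, 0.95, 1


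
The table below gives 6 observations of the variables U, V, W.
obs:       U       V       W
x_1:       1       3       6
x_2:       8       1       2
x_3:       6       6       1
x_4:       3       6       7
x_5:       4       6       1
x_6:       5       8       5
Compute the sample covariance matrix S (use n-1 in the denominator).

Step 1 — column means:
  mean(U) = (1 + 8 + 6 + 3 + 4 + 5) / 6 = 27/6 = 4.5
  mean(V) = (3 + 1 + 6 + 6 + 6 + 8) / 6 = 30/6 = 5
  mean(W) = (6 + 2 + 1 + 7 + 1 + 5) / 6 = 22/6 = 3.6667

Step 2 — sample covariance S[i,j] = (1/(n-1)) · Σ_k (x_{k,i} - mean_i) · (x_{k,j} - mean_j), with n-1 = 5.
  S[U,U] = ((-3.5)·(-3.5) + (3.5)·(3.5) + (1.5)·(1.5) + (-1.5)·(-1.5) + (-0.5)·(-0.5) + (0.5)·(0.5)) / 5 = 29.5/5 = 5.9
  S[U,V] = ((-3.5)·(-2) + (3.5)·(-4) + (1.5)·(1) + (-1.5)·(1) + (-0.5)·(1) + (0.5)·(3)) / 5 = -6/5 = -1.2
  S[U,W] = ((-3.5)·(2.3333) + (3.5)·(-1.6667) + (1.5)·(-2.6667) + (-1.5)·(3.3333) + (-0.5)·(-2.6667) + (0.5)·(1.3333)) / 5 = -21/5 = -4.2
  S[V,V] = ((-2)·(-2) + (-4)·(-4) + (1)·(1) + (1)·(1) + (1)·(1) + (3)·(3)) / 5 = 32/5 = 6.4
  S[V,W] = ((-2)·(2.3333) + (-4)·(-1.6667) + (1)·(-2.6667) + (1)·(3.3333) + (1)·(-2.6667) + (3)·(1.3333)) / 5 = 4/5 = 0.8
  S[W,W] = ((2.3333)·(2.3333) + (-1.6667)·(-1.6667) + (-2.6667)·(-2.6667) + (3.3333)·(3.3333) + (-2.6667)·(-2.6667) + (1.3333)·(1.3333)) / 5 = 35.3333/5 = 7.0667

S is symmetric (S[j,i] = S[i,j]). Assembling:

S = [[5.9, -1.2, -4.2],
 [-1.2, 6.4, 0.8],
 [-4.2, 0.8, 7.0667]]


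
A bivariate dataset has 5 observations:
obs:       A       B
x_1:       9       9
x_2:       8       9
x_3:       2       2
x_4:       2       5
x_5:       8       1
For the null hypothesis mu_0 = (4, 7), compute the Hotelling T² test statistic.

Step 1 — sample mean vector:
  mean(A) = (9 + 8 + 2 + 2 + 8) / 5 = 29/5 = 5.8
  mean(B) = (9 + 9 + 2 + 5 + 1) / 5 = 26/5 = 5.2
  x̄ = (5.8, 5.2),  deviation x̄ - mu_0 = (5.8, 5.2) - (4, 7) = (1.8, -1.8).

Step 2 — sample covariance matrix, S[i,j] = (1/(n-1)) · Σ_k (x_{k,i} - mean_i) · (x_{k,j} - mean_j), divisor n-1 = 4:
  S[A,A] = ((3.2)·(3.2) + (2.2)·(2.2) + (-3.8)·(-3.8) + (-3.8)·(-3.8) + (2.2)·(2.2)) / 4 = 48.8/4 = 12.2
  S[A,B] = ((3.2)·(3.8) + (2.2)·(3.8) + (-3.8)·(-3.2) + (-3.8)·(-0.2) + (2.2)·(-4.2)) / 4 = 24.2/4 = 6.05
  S[B,B] = ((3.8)·(3.8) + (3.8)·(3.8) + (-3.2)·(-3.2) + (-0.2)·(-0.2) + (-4.2)·(-4.2)) / 4 = 56.8/4 = 14.2
  S = [[12.2, 6.05],
 [6.05, 14.2]].

Step 3 — invert S. det(S) = 12.2·14.2 - (6.05)² = 136.6375.
  S^{-1} = (1/det) · [[d, -b], [-b, a]] = [[0.1039, -0.0443],
 [-0.0443, 0.0893]].

Step 4 — quadratic form (x̄ - mu_0)^T · S^{-1} · (x̄ - mu_0):
  S^{-1} · (x̄ - mu_0) = (0.2668, -0.2404),
  (x̄ - mu_0)^T · [...] = (1.8)·(0.2668) + (-1.8)·(-0.2404) = 0.9129.

Step 5 — scale by n: T² = 5 · 0.9129 = 4.5646.

T² ≈ 4.5646


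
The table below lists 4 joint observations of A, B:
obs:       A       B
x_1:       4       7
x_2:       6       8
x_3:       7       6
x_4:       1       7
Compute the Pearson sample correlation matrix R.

Step 1 — column means:
  mean(A) = (4 + 6 + 7 + 1) / 4 = 18/4 = 4.5
  mean(B) = (7 + 8 + 6 + 7) / 4 = 28/4 = 7

Step 2 — sample variances and covariances s[i,j] = (1/(n-1)) · Σ_k (x_{k,i} - mean_i) · (x_{k,j} - mean_j), with n-1 = 3:
  s[A,A] = ((-0.5)·(-0.5) + (1.5)·(1.5) + (2.5)·(2.5) + (-3.5)·(-3.5)) / 3 = 21/3 = 7
  s[A,B] = ((-0.5)·(0) + (1.5)·(1) + (2.5)·(-1) + (-3.5)·(0)) / 3 = -1/3 = -0.3333
  s[B,B] = ((0)·(0) + (1)·(1) + (-1)·(-1) + (0)·(0)) / 3 = 2/3 = 0.6667
  Sample standard deviations s_i = √(s[i,i]):
  s(A) = √(7) = 2.6458
  s(B) = √(0.6667) = 0.8165

Step 3 — r_{ij} = s_{ij} / (s_i · s_j):
  r[A,A] = 1 (diagonal).
  r[A,B] = -0.3333 / (2.6458 · 0.8165) = -0.3333 / 2.1602 = -0.1543
  r[B,B] = 1 (diagonal).

R is symmetric with unit diagonal. Assembling:

R = [[1, -0.1543],
 [-0.1543, 1]]


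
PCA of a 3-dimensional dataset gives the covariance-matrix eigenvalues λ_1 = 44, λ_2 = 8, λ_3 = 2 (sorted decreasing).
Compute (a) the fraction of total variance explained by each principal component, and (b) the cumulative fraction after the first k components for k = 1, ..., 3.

Step 1 — total variance = trace(Sigma) = Σ λ_i = 44 + 8 + 2 = 54.

Step 2 — fraction explained by component i = λ_i / Σ λ:
  PC1: 44/54 = 0.8148
  PC2: 8/54 = 0.1481
  PC3: 2/54 = 0.037

Step 3 — cumulative fraction after k components = (λ_1 + ... + λ_k) / Σ λ:
  k = 1: 44/54 = 0.8148
  k = 2: (44 + 8)/54 = 52/54 = 0.963
  k = 3: (44 + 8 + 2)/54 = 54/54 = 1

Summary (fraction, with percent):

explained: PC1 0.8148 (81.48%), PC2 0.1481 (14.81%), PC3 0.037 (3.7%);  cumulative: 0.8148, 0.963, 1


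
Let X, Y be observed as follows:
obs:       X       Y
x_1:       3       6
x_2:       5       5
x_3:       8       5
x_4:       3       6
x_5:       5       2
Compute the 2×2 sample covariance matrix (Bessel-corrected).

Step 1 — column means:
  mean(X) = (3 + 5 + 8 + 3 + 5) / 5 = 24/5 = 4.8
  mean(Y) = (6 + 5 + 5 + 6 + 2) / 5 = 24/5 = 4.8

Step 2 — sample covariance S[i,j] = (1/(n-1)) · Σ_k (x_{k,i} - mean_i) · (x_{k,j} - mean_j), with n-1 = 4.
  S[X,X] = ((-1.8)·(-1.8) + (0.2)·(0.2) + (3.2)·(3.2) + (-1.8)·(-1.8) + (0.2)·(0.2)) / 4 = 16.8/4 = 4.2
  S[X,Y] = ((-1.8)·(1.2) + (0.2)·(0.2) + (3.2)·(0.2) + (-1.8)·(1.2) + (0.2)·(-2.8)) / 4 = -4.2/4 = -1.05
  S[Y,Y] = ((1.2)·(1.2) + (0.2)·(0.2) + (0.2)·(0.2) + (1.2)·(1.2) + (-2.8)·(-2.8)) / 4 = 10.8/4 = 2.7

S is symmetric (S[j,i] = S[i,j]). Assembling:

S = [[4.2, -1.05],
 [-1.05, 2.7]]


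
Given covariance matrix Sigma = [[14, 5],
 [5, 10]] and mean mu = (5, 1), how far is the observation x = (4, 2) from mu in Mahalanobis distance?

Step 1 — centre the observation: (x - mu) = (-1, 1).

Step 2 — invert Sigma. det(Sigma) = 14·10 - (5)² = 115.
  Sigma^{-1} = (1/det) · [[d, -b], [-b, a]] = [[0.087, -0.0435],
 [-0.0435, 0.1217]].

Step 3 — form the quadratic (x - mu)^T · Sigma^{-1} · (x - mu):
  Sigma^{-1} · (x - mu) = (-0.1304, 0.1652).
  (x - mu)^T · [Sigma^{-1} · (x - mu)] = (-1)·(-0.1304) + (1)·(0.1652) = 0.2957.

Step 4 — take square root: d = √(0.2957) ≈ 0.5437.

d(x, mu) = √(0.2957) ≈ 0.5437


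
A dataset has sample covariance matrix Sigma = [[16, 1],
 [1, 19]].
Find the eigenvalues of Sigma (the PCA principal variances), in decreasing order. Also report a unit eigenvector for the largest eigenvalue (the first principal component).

Step 1 — characteristic polynomial of 2×2 Sigma:
  det(Sigma - λI) = λ² - trace · λ + det = 0.
  trace = 16 + 19 = 35, det = 16·19 - (1)² = 303.
Step 2 — discriminant:
  Δ = trace² - 4·det = 1225 - 1212 = 13.
Step 3 — eigenvalues:
  λ = (trace ± √Δ)/2 = (35 ± 3.6056)/2,
  λ_1 = 19.3028,  λ_2 = 15.6972.

Step 4 — unit eigenvector for λ_1: solve (Sigma - λ_1 I)v = 0. First row:
  (16 - 19.3028)·v_x + (1)·v_y = 0, i.e. (-3.3028)·v_x + (1)·v_y = 0,
  so v ∝ (b, λ_1 - a) = (1, 3.3028) = u.
  ||u|| = √((1)² + (3.3028)²) = √(11.9083) ≈ 3.4508,
  v_1 = u/||u|| ≈ (0.2898, 0.9571) (||v_1|| = 1).

λ_1 = 19.3028,  λ_2 = 15.6972;  v_1 ≈ (0.2898, 0.9571)


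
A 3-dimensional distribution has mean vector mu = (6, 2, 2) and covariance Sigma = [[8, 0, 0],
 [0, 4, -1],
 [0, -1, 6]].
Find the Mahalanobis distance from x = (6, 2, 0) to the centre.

Step 1 — centre the observation: (x - mu) = (0, 0, -2).

Step 2 — invert Sigma (cofactor / det for 3×3, or solve directly):
  Sigma^{-1} = [[0.125, 0, 0],
 [0, 0.2609, 0.0435],
 [0, 0.0435, 0.1739]].

Step 3 — form the quadratic (x - mu)^T · Sigma^{-1} · (x - mu):
  Sigma^{-1} · (x - mu) = (0, -0.087, -0.3478).
  (x - mu)^T · [Sigma^{-1} · (x - mu)] = (0)·(0) + (0)·(-0.087) + (-2)·(-0.3478) = 0.6957.

Step 4 — take square root: d = √(0.6957) ≈ 0.8341.

d(x, mu) = √(0.6957) ≈ 0.8341


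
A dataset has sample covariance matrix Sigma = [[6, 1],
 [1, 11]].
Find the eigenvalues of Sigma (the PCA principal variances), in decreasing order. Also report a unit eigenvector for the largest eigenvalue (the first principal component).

Step 1 — characteristic polynomial of 2×2 Sigma:
  det(Sigma - λI) = λ² - trace · λ + det = 0.
  trace = 6 + 11 = 17, det = 6·11 - (1)² = 65.
Step 2 — discriminant:
  Δ = trace² - 4·det = 289 - 260 = 29.
Step 3 — eigenvalues:
  λ = (trace ± √Δ)/2 = (17 ± 5.3852)/2,
  λ_1 = 11.1926,  λ_2 = 5.8074.

Step 4 — unit eigenvector for λ_1: solve (Sigma - λ_1 I)v = 0. First row:
  (6 - 11.1926)·v_x + (1)·v_y = 0, i.e. (-5.1926)·v_x + (1)·v_y = 0,
  so v ∝ (b, λ_1 - a) = (1, 5.1926) = u.
  ||u|| = √((1)² + (5.1926)²) = √(27.9629) ≈ 5.288,
  v_1 = u/||u|| ≈ (0.1891, 0.982) (||v_1|| = 1).

λ_1 = 11.1926,  λ_2 = 5.8074;  v_1 ≈ (0.1891, 0.982)


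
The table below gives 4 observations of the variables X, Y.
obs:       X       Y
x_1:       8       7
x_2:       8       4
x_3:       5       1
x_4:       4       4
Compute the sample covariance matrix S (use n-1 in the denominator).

Step 1 — column means:
  mean(X) = (8 + 8 + 5 + 4) / 4 = 25/4 = 6.25
  mean(Y) = (7 + 4 + 1 + 4) / 4 = 16/4 = 4

Step 2 — sample covariance S[i,j] = (1/(n-1)) · Σ_k (x_{k,i} - mean_i) · (x_{k,j} - mean_j), with n-1 = 3.
  S[X,X] = ((1.75)·(1.75) + (1.75)·(1.75) + (-1.25)·(-1.25) + (-2.25)·(-2.25)) / 3 = 12.75/3 = 4.25
  S[X,Y] = ((1.75)·(3) + (1.75)·(0) + (-1.25)·(-3) + (-2.25)·(0)) / 3 = 9/3 = 3
  S[Y,Y] = ((3)·(3) + (0)·(0) + (-3)·(-3) + (0)·(0)) / 3 = 18/3 = 6

S is symmetric (S[j,i] = S[i,j]). Assembling:

S = [[4.25, 3],
 [3, 6]]


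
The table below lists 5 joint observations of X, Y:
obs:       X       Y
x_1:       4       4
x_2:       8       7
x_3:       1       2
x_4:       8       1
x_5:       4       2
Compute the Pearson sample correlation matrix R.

Step 1 — column means:
  mean(X) = (4 + 8 + 1 + 8 + 4) / 5 = 25/5 = 5
  mean(Y) = (4 + 7 + 2 + 1 + 2) / 5 = 16/5 = 3.2

Step 2 — sample variances and covariances s[i,j] = (1/(n-1)) · Σ_k (x_{k,i} - mean_i) · (x_{k,j} - mean_j), with n-1 = 4:
  s[X,X] = ((-1)·(-1) + (3)·(3) + (-4)·(-4) + (3)·(3) + (-1)·(-1)) / 4 = 36/4 = 9
  s[X,Y] = ((-1)·(0.8) + (3)·(3.8) + (-4)·(-1.2) + (3)·(-2.2) + (-1)·(-1.2)) / 4 = 10/4 = 2.5
  s[Y,Y] = ((0.8)·(0.8) + (3.8)·(3.8) + (-1.2)·(-1.2) + (-2.2)·(-2.2) + (-1.2)·(-1.2)) / 4 = 22.8/4 = 5.7
  Sample standard deviations s_i = √(s[i,i]):
  s(X) = √(9) = 3
  s(Y) = √(5.7) = 2.3875

Step 3 — r_{ij} = s_{ij} / (s_i · s_j):
  r[X,X] = 1 (diagonal).
  r[X,Y] = 2.5 / (3 · 2.3875) = 2.5 / 7.1624 = 0.349
  r[Y,Y] = 1 (diagonal).

R is symmetric with unit diagonal. Assembling:

R = [[1, 0.349],
 [0.349, 1]]


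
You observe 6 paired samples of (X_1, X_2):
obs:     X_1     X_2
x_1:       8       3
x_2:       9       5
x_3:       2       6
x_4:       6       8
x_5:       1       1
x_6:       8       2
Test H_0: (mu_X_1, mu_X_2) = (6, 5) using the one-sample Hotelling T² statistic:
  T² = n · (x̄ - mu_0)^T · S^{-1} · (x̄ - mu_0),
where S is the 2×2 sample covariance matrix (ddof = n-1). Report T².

Step 1 — sample mean vector:
  mean(X_1) = (8 + 9 + 2 + 6 + 1 + 8) / 6 = 34/6 = 5.6667
  mean(X_2) = (3 + 5 + 6 + 8 + 1 + 2) / 6 = 25/6 = 4.1667
  x̄ = (5.6667, 4.1667),  deviation x̄ - mu_0 = (5.6667, 4.1667) - (6, 5) = (-0.3333, -0.8333).

Step 2 — sample covariance matrix, S[i,j] = (1/(n-1)) · Σ_k (x_{k,i} - mean_i) · (x_{k,j} - mean_j), divisor n-1 = 5:
  S[X_1,X_1] = ((2.3333)·(2.3333) + (3.3333)·(3.3333) + (-3.6667)·(-3.6667) + (0.3333)·(0.3333) + (-4.6667)·(-4.6667) + (2.3333)·(2.3333)) / 5 = 57.3333/5 = 11.4667
  S[X_1,X_2] = ((2.3333)·(-1.1667) + (3.3333)·(0.8333) + (-3.6667)·(1.8333) + (0.3333)·(3.8333) + (-4.6667)·(-3.1667) + (2.3333)·(-2.1667)) / 5 = 4.3333/5 = 0.8667
  S[X_2,X_2] = ((-1.1667)·(-1.1667) + (0.8333)·(0.8333) + (1.8333)·(1.8333) + (3.8333)·(3.8333) + (-3.1667)·(-3.1667) + (-2.1667)·(-2.1667)) / 5 = 34.8333/5 = 6.9667
  S = [[11.4667, 0.8667],
 [0.8667, 6.9667]].

Step 3 — invert S. det(S) = 11.4667·6.9667 - (0.8667)² = 79.1333.
  S^{-1} = (1/det) · [[d, -b], [-b, a]] = [[0.088, -0.011],
 [-0.011, 0.1449]].

Step 4 — quadratic form (x̄ - mu_0)^T · S^{-1} · (x̄ - mu_0):
  S^{-1} · (x̄ - mu_0) = (-0.0202, -0.1171),
  (x̄ - mu_0)^T · [...] = (-0.3333)·(-0.0202) + (-0.8333)·(-0.1171) = 0.1043.

Step 5 — scale by n: T² = 6 · 0.1043 = 0.6259.

T² ≈ 0.6259


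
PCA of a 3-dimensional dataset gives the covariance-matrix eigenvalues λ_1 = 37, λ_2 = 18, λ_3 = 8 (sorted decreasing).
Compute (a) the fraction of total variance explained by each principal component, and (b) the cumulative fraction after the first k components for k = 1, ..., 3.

Step 1 — total variance = trace(Sigma) = Σ λ_i = 37 + 18 + 8 = 63.

Step 2 — fraction explained by component i = λ_i / Σ λ:
  PC1: 37/63 = 0.5873
  PC2: 18/63 = 0.2857
  PC3: 8/63 = 0.127

Step 3 — cumulative fraction after k components = (λ_1 + ... + λ_k) / Σ λ:
  k = 1: 37/63 = 0.5873
  k = 2: (37 + 18)/63 = 55/63 = 0.873
  k = 3: (37 + 18 + 8)/63 = 63/63 = 1

Summary (fraction, with percent):

explained: PC1 0.5873 (58.73%), PC2 0.2857 (28.57%), PC3 0.127 (12.7%);  cumulative: 0.5873, 0.873, 1


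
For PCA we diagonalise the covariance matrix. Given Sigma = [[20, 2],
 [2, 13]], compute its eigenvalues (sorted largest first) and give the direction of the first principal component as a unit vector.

Step 1 — characteristic polynomial of 2×2 Sigma:
  det(Sigma - λI) = λ² - trace · λ + det = 0.
  trace = 20 + 13 = 33, det = 20·13 - (2)² = 256.
Step 2 — discriminant:
  Δ = trace² - 4·det = 1089 - 1024 = 65.
Step 3 — eigenvalues:
  λ = (trace ± √Δ)/2 = (33 ± 8.0623)/2,
  λ_1 = 20.5311,  λ_2 = 12.4689.

Step 4 — unit eigenvector for λ_1: solve (Sigma - λ_1 I)v = 0. First row:
  (20 - 20.5311)·v_x + (2)·v_y = 0, i.e. (-0.5311)·v_x + (2)·v_y = 0,
  so v ∝ (b, λ_1 - a) = (2, 0.5311) = u.
  ||u|| = √((2)² + (0.5311)²) = √(4.2821) ≈ 2.0693,
  v_1 = u/||u|| ≈ (0.9665, 0.2567) (||v_1|| = 1).

λ_1 = 20.5311,  λ_2 = 12.4689;  v_1 ≈ (0.9665, 0.2567)


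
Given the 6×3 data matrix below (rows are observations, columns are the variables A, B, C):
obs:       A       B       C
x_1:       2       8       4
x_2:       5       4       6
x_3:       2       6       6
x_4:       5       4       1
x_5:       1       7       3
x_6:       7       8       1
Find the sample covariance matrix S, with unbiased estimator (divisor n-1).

Step 1 — column means:
  mean(A) = (2 + 5 + 2 + 5 + 1 + 7) / 6 = 22/6 = 3.6667
  mean(B) = (8 + 4 + 6 + 4 + 7 + 8) / 6 = 37/6 = 6.1667
  mean(C) = (4 + 6 + 6 + 1 + 3 + 1) / 6 = 21/6 = 3.5

Step 2 — sample covariance S[i,j] = (1/(n-1)) · Σ_k (x_{k,i} - mean_i) · (x_{k,j} - mean_j), with n-1 = 5.
  S[A,A] = ((-1.6667)·(-1.6667) + (1.3333)·(1.3333) + (-1.6667)·(-1.6667) + (1.3333)·(1.3333) + (-2.6667)·(-2.6667) + (3.3333)·(3.3333)) / 5 = 27.3333/5 = 5.4667
  S[A,B] = ((-1.6667)·(1.8333) + (1.3333)·(-2.1667) + (-1.6667)·(-0.1667) + (1.3333)·(-2.1667) + (-2.6667)·(0.8333) + (3.3333)·(1.8333)) / 5 = -4.6667/5 = -0.9333
  S[A,C] = ((-1.6667)·(0.5) + (1.3333)·(2.5) + (-1.6667)·(2.5) + (1.3333)·(-2.5) + (-2.6667)·(-0.5) + (3.3333)·(-2.5)) / 5 = -12/5 = -2.4
  S[B,B] = ((1.8333)·(1.8333) + (-2.1667)·(-2.1667) + (-0.1667)·(-0.1667) + (-2.1667)·(-2.1667) + (0.8333)·(0.8333) + (1.8333)·(1.8333)) / 5 = 16.8333/5 = 3.3667
  S[B,C] = ((1.8333)·(0.5) + (-2.1667)·(2.5) + (-0.1667)·(2.5) + (-2.1667)·(-2.5) + (0.8333)·(-0.5) + (1.8333)·(-2.5)) / 5 = -4.5/5 = -0.9
  S[C,C] = ((0.5)·(0.5) + (2.5)·(2.5) + (2.5)·(2.5) + (-2.5)·(-2.5) + (-0.5)·(-0.5) + (-2.5)·(-2.5)) / 5 = 25.5/5 = 5.1

S is symmetric (S[j,i] = S[i,j]). Assembling:

S = [[5.4667, -0.9333, -2.4],
 [-0.9333, 3.3667, -0.9],
 [-2.4, -0.9, 5.1]]


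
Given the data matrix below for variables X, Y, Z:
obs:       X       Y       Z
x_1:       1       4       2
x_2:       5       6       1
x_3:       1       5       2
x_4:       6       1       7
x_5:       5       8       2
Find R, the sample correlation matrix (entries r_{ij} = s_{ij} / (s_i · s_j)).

Step 1 — column means:
  mean(X) = (1 + 5 + 1 + 6 + 5) / 5 = 18/5 = 3.6
  mean(Y) = (4 + 6 + 5 + 1 + 8) / 5 = 24/5 = 4.8
  mean(Z) = (2 + 1 + 2 + 7 + 2) / 5 = 14/5 = 2.8

Step 2 — sample variances and covariances s[i,j] = (1/(n-1)) · Σ_k (x_{k,i} - mean_i) · (x_{k,j} - mean_j), with n-1 = 4:
  s[X,X] = ((-2.6)·(-2.6) + (1.4)·(1.4) + (-2.6)·(-2.6) + (2.4)·(2.4) + (1.4)·(1.4)) / 4 = 23.2/4 = 5.8
  s[X,Y] = ((-2.6)·(-0.8) + (1.4)·(1.2) + (-2.6)·(0.2) + (2.4)·(-3.8) + (1.4)·(3.2)) / 4 = -1.4/4 = -0.35
  s[X,Z] = ((-2.6)·(-0.8) + (1.4)·(-1.8) + (-2.6)·(-0.8) + (2.4)·(4.2) + (1.4)·(-0.8)) / 4 = 10.6/4 = 2.65
  s[Y,Y] = ((-0.8)·(-0.8) + (1.2)·(1.2) + (0.2)·(0.2) + (-3.8)·(-3.8) + (3.2)·(3.2)) / 4 = 26.8/4 = 6.7
  s[Y,Z] = ((-0.8)·(-0.8) + (1.2)·(-1.8) + (0.2)·(-0.8) + (-3.8)·(4.2) + (3.2)·(-0.8)) / 4 = -20.2/4 = -5.05
  s[Z,Z] = ((-0.8)·(-0.8) + (-1.8)·(-1.8) + (-0.8)·(-0.8) + (4.2)·(4.2) + (-0.8)·(-0.8)) / 4 = 22.8/4 = 5.7
  Sample standard deviations s_i = √(s[i,i]):
  s(X) = √(5.8) = 2.4083
  s(Y) = √(6.7) = 2.5884
  s(Z) = √(5.7) = 2.3875

Step 3 — r_{ij} = s_{ij} / (s_i · s_j):
  r[X,X] = 1 (diagonal).
  r[X,Y] = -0.35 / (2.4083 · 2.5884) = -0.35 / 6.2338 = -0.0561
  r[X,Z] = 2.65 / (2.4083 · 2.3875) = 2.65 / 5.7498 = 0.4609
  r[Y,Y] = 1 (diagonal).
  r[Y,Z] = -5.05 / (2.5884 · 2.3875) = -5.05 / 6.1798 = -0.8172
  r[Z,Z] = 1 (diagonal).

R is symmetric with unit diagonal. Assembling:

R = [[1, -0.0561, 0.4609],
 [-0.0561, 1, -0.8172],
 [0.4609, -0.8172, 1]]


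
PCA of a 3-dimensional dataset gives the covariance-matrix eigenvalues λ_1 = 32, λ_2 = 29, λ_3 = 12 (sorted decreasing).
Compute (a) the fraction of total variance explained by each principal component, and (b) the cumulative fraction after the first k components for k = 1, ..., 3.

Step 1 — total variance = trace(Sigma) = Σ λ_i = 32 + 29 + 12 = 73.

Step 2 — fraction explained by component i = λ_i / Σ λ:
  PC1: 32/73 = 0.4384
  PC2: 29/73 = 0.3973
  PC3: 12/73 = 0.1644

Step 3 — cumulative fraction after k components = (λ_1 + ... + λ_k) / Σ λ:
  k = 1: 32/73 = 0.4384
  k = 2: (32 + 29)/73 = 61/73 = 0.8356
  k = 3: (32 + 29 + 12)/73 = 73/73 = 1

Summary (fraction, with percent):

explained: PC1 0.4384 (43.84%), PC2 0.3973 (39.73%), PC3 0.1644 (16.44%);  cumulative: 0.4384, 0.8356, 1


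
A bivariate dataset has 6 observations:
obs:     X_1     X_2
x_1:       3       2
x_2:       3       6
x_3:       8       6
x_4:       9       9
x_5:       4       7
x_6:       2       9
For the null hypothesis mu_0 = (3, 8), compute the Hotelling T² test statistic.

Step 1 — sample mean vector:
  mean(X_1) = (3 + 3 + 8 + 9 + 4 + 2) / 6 = 29/6 = 4.8333
  mean(X_2) = (2 + 6 + 6 + 9 + 7 + 9) / 6 = 39/6 = 6.5
  x̄ = (4.8333, 6.5),  deviation x̄ - mu_0 = (4.8333, 6.5) - (3, 8) = (1.8333, -1.5).

Step 2 — sample covariance matrix, S[i,j] = (1/(n-1)) · Σ_k (x_{k,i} - mean_i) · (x_{k,j} - mean_j), divisor n-1 = 5:
  S[X_1,X_1] = ((-1.8333)·(-1.8333) + (-1.8333)·(-1.8333) + (3.1667)·(3.1667) + (4.1667)·(4.1667) + (-0.8333)·(-0.8333) + (-2.8333)·(-2.8333)) / 5 = 42.8333/5 = 8.5667
  S[X_1,X_2] = ((-1.8333)·(-4.5) + (-1.8333)·(-0.5) + (3.1667)·(-0.5) + (4.1667)·(2.5) + (-0.8333)·(0.5) + (-2.8333)·(2.5)) / 5 = 10.5/5 = 2.1
  S[X_2,X_2] = ((-4.5)·(-4.5) + (-0.5)·(-0.5) + (-0.5)·(-0.5) + (2.5)·(2.5) + (0.5)·(0.5) + (2.5)·(2.5)) / 5 = 33.5/5 = 6.7
  S = [[8.5667, 2.1],
 [2.1, 6.7]].

Step 3 — invert S. det(S) = 8.5667·6.7 - (2.1)² = 52.9867.
  S^{-1} = (1/det) · [[d, -b], [-b, a]] = [[0.1264, -0.0396],
 [-0.0396, 0.1617]].

Step 4 — quadratic form (x̄ - mu_0)^T · S^{-1} · (x̄ - mu_0):
  S^{-1} · (x̄ - mu_0) = (0.2913, -0.3152),
  (x̄ - mu_0)^T · [...] = (1.8333)·(0.2913) + (-1.5)·(-0.3152) = 1.0068.

Step 5 — scale by n: T² = 6 · 1.0068 = 6.0405.

T² ≈ 6.0405


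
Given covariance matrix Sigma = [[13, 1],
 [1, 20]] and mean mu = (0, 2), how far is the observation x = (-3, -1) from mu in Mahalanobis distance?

Step 1 — centre the observation: (x - mu) = (-3, -3).

Step 2 — invert Sigma. det(Sigma) = 13·20 - (1)² = 259.
  Sigma^{-1} = (1/det) · [[d, -b], [-b, a]] = [[0.0772, -0.0039],
 [-0.0039, 0.0502]].

Step 3 — form the quadratic (x - mu)^T · Sigma^{-1} · (x - mu):
  Sigma^{-1} · (x - mu) = (-0.2201, -0.139).
  (x - mu)^T · [Sigma^{-1} · (x - mu)] = (-3)·(-0.2201) + (-3)·(-0.139) = 1.0772.

Step 4 — take square root: d = √(1.0772) ≈ 1.0379.

d(x, mu) = √(1.0772) ≈ 1.0379


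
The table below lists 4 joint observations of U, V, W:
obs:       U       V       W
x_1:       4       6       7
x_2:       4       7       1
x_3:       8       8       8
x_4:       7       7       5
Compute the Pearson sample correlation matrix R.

Step 1 — column means:
  mean(U) = (4 + 4 + 8 + 7) / 4 = 23/4 = 5.75
  mean(V) = (6 + 7 + 8 + 7) / 4 = 28/4 = 7
  mean(W) = (7 + 1 + 8 + 5) / 4 = 21/4 = 5.25

Step 2 — sample variances and covariances s[i,j] = (1/(n-1)) · Σ_k (x_{k,i} - mean_i) · (x_{k,j} - mean_j), with n-1 = 3:
  s[U,U] = ((-1.75)·(-1.75) + (-1.75)·(-1.75) + (2.25)·(2.25) + (1.25)·(1.25)) / 3 = 12.75/3 = 4.25
  s[U,V] = ((-1.75)·(-1) + (-1.75)·(0) + (2.25)·(1) + (1.25)·(0)) / 3 = 4/3 = 1.3333
  s[U,W] = ((-1.75)·(1.75) + (-1.75)·(-4.25) + (2.25)·(2.75) + (1.25)·(-0.25)) / 3 = 10.25/3 = 3.4167
  s[V,V] = ((-1)·(-1) + (0)·(0) + (1)·(1) + (0)·(0)) / 3 = 2/3 = 0.6667
  s[V,W] = ((-1)·(1.75) + (0)·(-4.25) + (1)·(2.75) + (0)·(-0.25)) / 3 = 1/3 = 0.3333
  s[W,W] = ((1.75)·(1.75) + (-4.25)·(-4.25) + (2.75)·(2.75) + (-0.25)·(-0.25)) / 3 = 28.75/3 = 9.5833
  Sample standard deviations s_i = √(s[i,i]):
  s(U) = √(4.25) = 2.0616
  s(V) = √(0.6667) = 0.8165
  s(W) = √(9.5833) = 3.0957

Step 3 — r_{ij} = s_{ij} / (s_i · s_j):
  r[U,U] = 1 (diagonal).
  r[U,V] = 1.3333 / (2.0616 · 0.8165) = 1.3333 / 1.6833 = 0.7921
  r[U,W] = 3.4167 / (2.0616 · 3.0957) = 3.4167 / 6.3819 = 0.5354
  r[V,V] = 1 (diagonal).
  r[V,W] = 0.3333 / (0.8165 · 3.0957) = 0.3333 / 2.5276 = 0.1319
  r[W,W] = 1 (diagonal).

R is symmetric with unit diagonal. Assembling:

R = [[1, 0.7921, 0.5354],
 [0.7921, 1, 0.1319],
 [0.5354, 0.1319, 1]]


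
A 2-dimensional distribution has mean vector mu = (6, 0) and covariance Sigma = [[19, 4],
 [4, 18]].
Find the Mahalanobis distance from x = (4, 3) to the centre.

Step 1 — centre the observation: (x - mu) = (-2, 3).

Step 2 — invert Sigma. det(Sigma) = 19·18 - (4)² = 326.
  Sigma^{-1} = (1/det) · [[d, -b], [-b, a]] = [[0.0552, -0.0123],
 [-0.0123, 0.0583]].

Step 3 — form the quadratic (x - mu)^T · Sigma^{-1} · (x - mu):
  Sigma^{-1} · (x - mu) = (-0.1472, 0.1994).
  (x - mu)^T · [Sigma^{-1} · (x - mu)] = (-2)·(-0.1472) + (3)·(0.1994) = 0.8926.

Step 4 — take square root: d = √(0.8926) ≈ 0.9448.

d(x, mu) = √(0.8926) ≈ 0.9448


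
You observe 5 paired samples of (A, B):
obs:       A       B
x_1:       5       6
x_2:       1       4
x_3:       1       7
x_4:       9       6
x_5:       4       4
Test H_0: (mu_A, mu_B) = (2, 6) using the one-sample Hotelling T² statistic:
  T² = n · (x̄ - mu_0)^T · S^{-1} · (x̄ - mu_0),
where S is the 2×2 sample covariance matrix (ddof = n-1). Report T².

Step 1 — sample mean vector:
  mean(A) = (5 + 1 + 1 + 9 + 4) / 5 = 20/5 = 4
  mean(B) = (6 + 4 + 7 + 6 + 4) / 5 = 27/5 = 5.4
  x̄ = (4, 5.4),  deviation x̄ - mu_0 = (4, 5.4) - (2, 6) = (2, -0.6).

Step 2 — sample covariance matrix, S[i,j] = (1/(n-1)) · Σ_k (x_{k,i} - mean_i) · (x_{k,j} - mean_j), divisor n-1 = 4:
  S[A,A] = ((1)·(1) + (-3)·(-3) + (-3)·(-3) + (5)·(5) + (0)·(0)) / 4 = 44/4 = 11
  S[A,B] = ((1)·(0.6) + (-3)·(-1.4) + (-3)·(1.6) + (5)·(0.6) + (0)·(-1.4)) / 4 = 3/4 = 0.75
  S[B,B] = ((0.6)·(0.6) + (-1.4)·(-1.4) + (1.6)·(1.6) + (0.6)·(0.6) + (-1.4)·(-1.4)) / 4 = 7.2/4 = 1.8
  S = [[11, 0.75],
 [0.75, 1.8]].

Step 3 — invert S. det(S) = 11·1.8 - (0.75)² = 19.2375.
  S^{-1} = (1/det) · [[d, -b], [-b, a]] = [[0.0936, -0.039],
 [-0.039, 0.5718]].

Step 4 — quadratic form (x̄ - mu_0)^T · S^{-1} · (x̄ - mu_0):
  S^{-1} · (x̄ - mu_0) = (0.2105, -0.4211),
  (x̄ - mu_0)^T · [...] = (2)·(0.2105) + (-0.6)·(-0.4211) = 0.6737.

Step 5 — scale by n: T² = 5 · 0.6737 = 3.3684.

T² ≈ 3.3684


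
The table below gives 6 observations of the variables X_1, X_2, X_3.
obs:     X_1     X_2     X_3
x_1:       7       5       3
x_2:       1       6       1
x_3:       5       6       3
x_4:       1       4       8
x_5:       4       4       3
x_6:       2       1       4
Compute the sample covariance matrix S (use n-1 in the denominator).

Step 1 — column means:
  mean(X_1) = (7 + 1 + 5 + 1 + 4 + 2) / 6 = 20/6 = 3.3333
  mean(X_2) = (5 + 6 + 6 + 4 + 4 + 1) / 6 = 26/6 = 4.3333
  mean(X_3) = (3 + 1 + 3 + 8 + 3 + 4) / 6 = 22/6 = 3.6667

Step 2 — sample covariance S[i,j] = (1/(n-1)) · Σ_k (x_{k,i} - mean_i) · (x_{k,j} - mean_j), with n-1 = 5.
  S[X_1,X_1] = ((3.6667)·(3.6667) + (-2.3333)·(-2.3333) + (1.6667)·(1.6667) + (-2.3333)·(-2.3333) + (0.6667)·(0.6667) + (-1.3333)·(-1.3333)) / 5 = 29.3333/5 = 5.8667
  S[X_1,X_2] = ((3.6667)·(0.6667) + (-2.3333)·(1.6667) + (1.6667)·(1.6667) + (-2.3333)·(-0.3333) + (0.6667)·(-0.3333) + (-1.3333)·(-3.3333)) / 5 = 6.3333/5 = 1.2667
  S[X_1,X_3] = ((3.6667)·(-0.6667) + (-2.3333)·(-2.6667) + (1.6667)·(-0.6667) + (-2.3333)·(4.3333) + (0.6667)·(-0.6667) + (-1.3333)·(0.3333)) / 5 = -8.3333/5 = -1.6667
  S[X_2,X_2] = ((0.6667)·(0.6667) + (1.6667)·(1.6667) + (1.6667)·(1.6667) + (-0.3333)·(-0.3333) + (-0.3333)·(-0.3333) + (-3.3333)·(-3.3333)) / 5 = 17.3333/5 = 3.4667
  S[X_2,X_3] = ((0.6667)·(-0.6667) + (1.6667)·(-2.6667) + (1.6667)·(-0.6667) + (-0.3333)·(4.3333) + (-0.3333)·(-0.6667) + (-3.3333)·(0.3333)) / 5 = -8.3333/5 = -1.6667
  S[X_3,X_3] = ((-0.6667)·(-0.6667) + (-2.6667)·(-2.6667) + (-0.6667)·(-0.6667) + (4.3333)·(4.3333) + (-0.6667)·(-0.6667) + (0.3333)·(0.3333)) / 5 = 27.3333/5 = 5.4667

S is symmetric (S[j,i] = S[i,j]). Assembling:

S = [[5.8667, 1.2667, -1.6667],
 [1.2667, 3.4667, -1.6667],
 [-1.6667, -1.6667, 5.4667]]


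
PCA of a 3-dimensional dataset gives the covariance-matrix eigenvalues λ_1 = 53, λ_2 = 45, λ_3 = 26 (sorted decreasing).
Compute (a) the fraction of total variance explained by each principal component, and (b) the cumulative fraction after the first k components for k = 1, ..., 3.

Step 1 — total variance = trace(Sigma) = Σ λ_i = 53 + 45 + 26 = 124.

Step 2 — fraction explained by component i = λ_i / Σ λ:
  PC1: 53/124 = 0.4274
  PC2: 45/124 = 0.3629
  PC3: 26/124 = 0.2097

Step 3 — cumulative fraction after k components = (λ_1 + ... + λ_k) / Σ λ:
  k = 1: 53/124 = 0.4274
  k = 2: (53 + 45)/124 = 98/124 = 0.7903
  k = 3: (53 + 45 + 26)/124 = 124/124 = 1

Summary (fraction, with percent):

explained: PC1 0.4274 (42.74%), PC2 0.3629 (36.29%), PC3 0.2097 (20.97%);  cumulative: 0.4274, 0.7903, 1


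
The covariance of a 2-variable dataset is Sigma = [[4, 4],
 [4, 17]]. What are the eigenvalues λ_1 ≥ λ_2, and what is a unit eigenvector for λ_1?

Step 1 — characteristic polynomial of 2×2 Sigma:
  det(Sigma - λI) = λ² - trace · λ + det = 0.
  trace = 4 + 17 = 21, det = 4·17 - (4)² = 52.
Step 2 — discriminant:
  Δ = trace² - 4·det = 441 - 208 = 233.
Step 3 — eigenvalues:
  λ = (trace ± √Δ)/2 = (21 ± 15.2643)/2,
  λ_1 = 18.1322,  λ_2 = 2.8678.

Step 4 — unit eigenvector for λ_1: solve (Sigma - λ_1 I)v = 0. First row:
  (4 - 18.1322)·v_x + (4)·v_y = 0, i.e. (-14.1322)·v_x + (4)·v_y = 0,
  so v ∝ (b, λ_1 - a) = (4, 14.1322) = u.
  ||u|| = √((4)² + (14.1322)²) = √(215.7182) ≈ 14.6873,
  v_1 = u/||u|| ≈ (0.2723, 0.9622) (||v_1|| = 1).

λ_1 = 18.1322,  λ_2 = 2.8678;  v_1 ≈ (0.2723, 0.9622)
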